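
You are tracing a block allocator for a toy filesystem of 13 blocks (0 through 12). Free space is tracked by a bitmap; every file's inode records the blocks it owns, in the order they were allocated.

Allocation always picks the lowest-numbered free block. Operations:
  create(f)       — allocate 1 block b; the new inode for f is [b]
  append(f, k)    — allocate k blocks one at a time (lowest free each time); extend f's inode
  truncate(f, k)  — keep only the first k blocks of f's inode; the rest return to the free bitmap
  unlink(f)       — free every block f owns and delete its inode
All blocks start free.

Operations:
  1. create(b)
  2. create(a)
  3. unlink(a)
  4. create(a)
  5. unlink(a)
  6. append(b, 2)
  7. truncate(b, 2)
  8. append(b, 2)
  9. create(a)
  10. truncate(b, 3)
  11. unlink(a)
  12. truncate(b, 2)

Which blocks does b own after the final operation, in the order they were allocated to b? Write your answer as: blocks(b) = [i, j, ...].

  1. create(b)  ⇒  F............  {b→[0]}
  2. create(a)  ⇒  FF...........  {a→[1]; b→[0]}
  3. unlink(a)  ⇒  F............  {b→[0]}
  4. create(a)  ⇒  FF...........  {a→[1]; b→[0]}
  5. unlink(a)  ⇒  F............  {b→[0]}
  6. append(b, 2)  ⇒  FFF..........  {b→[0, 1, 2]}
  7. truncate(b, 2)  ⇒  FF...........  {b→[0, 1]}
  8. append(b, 2)  ⇒  FFFF.........  {b→[0, 1, 2, 3]}
  9. create(a)  ⇒  FFFFF........  {a→[4]; b→[0, 1, 2, 3]}
  10. truncate(b, 3)  ⇒  FFF.F........  {a→[4]; b→[0, 1, 2]}
  11. unlink(a)  ⇒  FFF..........  {b→[0, 1, 2]}
  12. truncate(b, 2)  ⇒  FF...........  {b→[0, 1]}

blocks(b) = [0, 1]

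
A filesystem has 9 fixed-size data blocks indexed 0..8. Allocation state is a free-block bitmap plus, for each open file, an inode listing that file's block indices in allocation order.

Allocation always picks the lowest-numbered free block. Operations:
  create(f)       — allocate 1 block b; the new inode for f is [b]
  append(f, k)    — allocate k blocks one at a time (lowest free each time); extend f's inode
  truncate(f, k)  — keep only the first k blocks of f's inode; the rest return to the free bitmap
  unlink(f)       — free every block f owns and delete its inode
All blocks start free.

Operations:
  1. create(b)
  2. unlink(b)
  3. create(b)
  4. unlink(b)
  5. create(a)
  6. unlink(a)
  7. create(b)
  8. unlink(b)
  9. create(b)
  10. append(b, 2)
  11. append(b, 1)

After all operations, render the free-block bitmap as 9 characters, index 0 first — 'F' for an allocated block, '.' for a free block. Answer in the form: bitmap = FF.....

bitmap = FFFF.....

after create(b) → b:[0]  free=[F........]
after unlink(b) →   free=[.........]
after create(b) → b:[0]  free=[F........]
after unlink(b) →   free=[.........]
after create(a) → a:[0]  free=[F........]
after unlink(a) →   free=[.........]
after create(b) → b:[0]  free=[F........]
after unlink(b) →   free=[.........]
after create(b) → b:[0]  free=[F........]
after append(b, 2) → b:[0, 1, 2]  free=[FFF......]
after append(b, 1) → b:[0, 1, 2, 3]  free=[FFFF.....]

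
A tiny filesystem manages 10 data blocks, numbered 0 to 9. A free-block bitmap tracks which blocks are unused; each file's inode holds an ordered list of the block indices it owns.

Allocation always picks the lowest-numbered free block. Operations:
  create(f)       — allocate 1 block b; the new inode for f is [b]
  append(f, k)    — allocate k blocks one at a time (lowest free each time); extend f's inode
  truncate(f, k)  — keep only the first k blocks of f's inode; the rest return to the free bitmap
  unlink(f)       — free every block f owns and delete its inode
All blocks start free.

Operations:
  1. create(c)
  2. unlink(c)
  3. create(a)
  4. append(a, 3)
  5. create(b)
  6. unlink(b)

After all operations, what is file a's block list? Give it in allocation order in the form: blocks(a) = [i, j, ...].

blocks(a) = [0, 1, 2, 3]

create(c): bitmap=F......... | c=[0]
unlink(c): bitmap=.......... | 
create(a): bitmap=F......... | a=[0]
append(a, 3): bitmap=FFFF...... | a=[0, 1, 2, 3]
create(b): bitmap=FFFFF..... | a=[0, 1, 2, 3] b=[4]
unlink(b): bitmap=FFFF...... | a=[0, 1, 2, 3]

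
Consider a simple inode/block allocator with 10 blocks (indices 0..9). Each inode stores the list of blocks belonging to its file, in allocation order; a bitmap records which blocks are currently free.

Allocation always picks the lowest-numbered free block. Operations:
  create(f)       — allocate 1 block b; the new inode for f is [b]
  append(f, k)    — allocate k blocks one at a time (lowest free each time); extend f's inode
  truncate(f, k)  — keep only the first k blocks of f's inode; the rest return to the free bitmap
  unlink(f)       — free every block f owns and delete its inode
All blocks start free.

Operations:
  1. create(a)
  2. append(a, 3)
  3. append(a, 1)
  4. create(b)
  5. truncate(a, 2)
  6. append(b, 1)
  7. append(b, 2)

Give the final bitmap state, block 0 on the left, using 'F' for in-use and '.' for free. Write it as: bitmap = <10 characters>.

bitmap = FFFFFF....

[1] create(a) — a=0 (map F.........)
[2] append(a, 3) — a=0,1,2,3 (map FFFF......)
[3] append(a, 1) — a=0,1,2,3,4 (map FFFFF.....)
[4] create(b) — a=0,1,2,3,4 b=5 (map FFFFFF....)
[5] truncate(a, 2) — a=0,1 b=5 (map FF...F....)
[6] append(b, 1) — a=0,1 b=5,2 (map FFF..F....)
[7] append(b, 2) — a=0,1 b=5,2,3,4 (map FFFFFF....)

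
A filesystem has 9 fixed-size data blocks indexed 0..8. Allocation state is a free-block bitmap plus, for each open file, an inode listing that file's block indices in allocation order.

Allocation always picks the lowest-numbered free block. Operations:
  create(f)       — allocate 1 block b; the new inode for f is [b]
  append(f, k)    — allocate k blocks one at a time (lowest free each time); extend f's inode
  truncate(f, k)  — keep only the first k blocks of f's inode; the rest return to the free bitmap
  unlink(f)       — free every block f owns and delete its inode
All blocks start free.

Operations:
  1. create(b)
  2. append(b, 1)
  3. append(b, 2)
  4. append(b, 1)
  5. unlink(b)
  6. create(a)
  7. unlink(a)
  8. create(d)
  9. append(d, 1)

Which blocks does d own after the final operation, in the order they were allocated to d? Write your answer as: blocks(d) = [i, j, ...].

blocks(d) = [0, 1]

  1. create(b)  ⇒  F........  {b→[0]}
  2. append(b, 1)  ⇒  FF.......  {b→[0, 1]}
  3. append(b, 2)  ⇒  FFFF.....  {b→[0, 1, 2, 3]}
  4. append(b, 1)  ⇒  FFFFF....  {b→[0, 1, 2, 3, 4]}
  5. unlink(b)  ⇒  .........  {}
  6. create(a)  ⇒  F........  {a→[0]}
  7. unlink(a)  ⇒  .........  {}
  8. create(d)  ⇒  F........  {d→[0]}
  9. append(d, 1)  ⇒  FF.......  {d→[0, 1]}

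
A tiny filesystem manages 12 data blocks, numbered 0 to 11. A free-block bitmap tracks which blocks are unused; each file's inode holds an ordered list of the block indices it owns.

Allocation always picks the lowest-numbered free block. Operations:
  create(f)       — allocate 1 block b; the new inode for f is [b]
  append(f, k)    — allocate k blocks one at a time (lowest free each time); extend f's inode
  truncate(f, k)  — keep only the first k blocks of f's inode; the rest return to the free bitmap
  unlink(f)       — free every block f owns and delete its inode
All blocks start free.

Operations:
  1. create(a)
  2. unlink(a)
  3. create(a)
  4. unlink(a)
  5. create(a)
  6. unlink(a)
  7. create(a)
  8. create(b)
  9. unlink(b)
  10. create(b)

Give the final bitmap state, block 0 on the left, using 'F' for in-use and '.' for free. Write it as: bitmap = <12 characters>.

  1. create(a)  ⇒  F...........  {a→[0]}
  2. unlink(a)  ⇒  ............  {}
  3. create(a)  ⇒  F...........  {a→[0]}
  4. unlink(a)  ⇒  ............  {}
  5. create(a)  ⇒  F...........  {a→[0]}
  6. unlink(a)  ⇒  ............  {}
  7. create(a)  ⇒  F...........  {a→[0]}
  8. create(b)  ⇒  FF..........  {a→[0]; b→[1]}
  9. unlink(b)  ⇒  F...........  {a→[0]}
  10. create(b)  ⇒  FF..........  {a→[0]; b→[1]}

bitmap = FF..........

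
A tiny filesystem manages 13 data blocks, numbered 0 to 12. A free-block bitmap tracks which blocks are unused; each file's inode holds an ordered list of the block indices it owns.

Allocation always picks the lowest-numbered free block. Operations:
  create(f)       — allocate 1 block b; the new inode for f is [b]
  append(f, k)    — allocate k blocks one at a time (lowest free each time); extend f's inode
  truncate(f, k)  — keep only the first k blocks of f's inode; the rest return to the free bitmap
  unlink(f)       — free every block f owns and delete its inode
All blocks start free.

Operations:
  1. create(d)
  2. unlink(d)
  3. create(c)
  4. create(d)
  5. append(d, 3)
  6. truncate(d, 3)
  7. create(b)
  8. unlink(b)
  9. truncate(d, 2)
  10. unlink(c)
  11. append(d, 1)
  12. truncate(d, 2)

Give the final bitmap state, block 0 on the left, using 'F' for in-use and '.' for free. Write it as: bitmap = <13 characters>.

bitmap = .FF..........

create(d): bitmap=F............ | d=[0]
unlink(d): bitmap=............. | 
create(c): bitmap=F............ | c=[0]
create(d): bitmap=FF........... | c=[0] d=[1]
append(d, 3): bitmap=FFFFF........ | c=[0] d=[1, 2, 3, 4]
truncate(d, 3): bitmap=FFFF......... | c=[0] d=[1, 2, 3]
create(b): bitmap=FFFFF........ | b=[4] c=[0] d=[1, 2, 3]
unlink(b): bitmap=FFFF......... | c=[0] d=[1, 2, 3]
truncate(d, 2): bitmap=FFF.......... | c=[0] d=[1, 2]
unlink(c): bitmap=.FF.......... | d=[1, 2]
append(d, 1): bitmap=FFF.......... | d=[1, 2, 0]
truncate(d, 2): bitmap=.FF.......... | d=[1, 2]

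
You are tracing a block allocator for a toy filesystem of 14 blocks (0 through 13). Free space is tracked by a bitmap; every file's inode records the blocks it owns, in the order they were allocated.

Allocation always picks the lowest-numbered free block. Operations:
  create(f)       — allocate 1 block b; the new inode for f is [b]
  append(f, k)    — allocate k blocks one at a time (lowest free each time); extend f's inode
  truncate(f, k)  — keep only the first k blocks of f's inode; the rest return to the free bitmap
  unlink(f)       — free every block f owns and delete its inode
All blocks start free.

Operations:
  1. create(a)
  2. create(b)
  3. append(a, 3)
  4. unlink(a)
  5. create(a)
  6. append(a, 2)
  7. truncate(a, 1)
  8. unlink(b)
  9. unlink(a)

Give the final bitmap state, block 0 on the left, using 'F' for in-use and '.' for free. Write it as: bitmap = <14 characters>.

[1] create(a) — a=0 (map F.............)
[2] create(b) — a=0 b=1 (map FF............)
[3] append(a, 3) — a=0,2,3,4 b=1 (map FFFFF.........)
[4] unlink(a) — b=1 (map .F............)
[5] create(a) — a=0 b=1 (map FF............)
[6] append(a, 2) — a=0,2,3 b=1 (map FFFF..........)
[7] truncate(a, 1) — a=0 b=1 (map FF............)
[8] unlink(b) — a=0 (map F.............)
[9] unlink(a) —  (map ..............)

bitmap = ..............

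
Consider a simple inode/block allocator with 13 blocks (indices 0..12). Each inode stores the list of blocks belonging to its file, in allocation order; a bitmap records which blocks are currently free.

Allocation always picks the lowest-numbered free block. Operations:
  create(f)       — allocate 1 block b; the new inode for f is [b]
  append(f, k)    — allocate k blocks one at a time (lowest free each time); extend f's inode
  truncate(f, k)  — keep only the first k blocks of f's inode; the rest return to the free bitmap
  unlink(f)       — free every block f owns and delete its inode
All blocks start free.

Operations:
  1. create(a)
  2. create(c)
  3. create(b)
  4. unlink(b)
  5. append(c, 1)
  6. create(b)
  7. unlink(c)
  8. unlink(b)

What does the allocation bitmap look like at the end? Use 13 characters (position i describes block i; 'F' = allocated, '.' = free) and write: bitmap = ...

bitmap = F............

create(a): bitmap=F............ | a=[0]
create(c): bitmap=FF........... | a=[0] c=[1]
create(b): bitmap=FFF.......... | a=[0] b=[2] c=[1]
unlink(b): bitmap=FF........... | a=[0] c=[1]
append(c, 1): bitmap=FFF.......... | a=[0] c=[1, 2]
create(b): bitmap=FFFF......... | a=[0] b=[3] c=[1, 2]
unlink(c): bitmap=F..F......... | a=[0] b=[3]
unlink(b): bitmap=F............ | a=[0]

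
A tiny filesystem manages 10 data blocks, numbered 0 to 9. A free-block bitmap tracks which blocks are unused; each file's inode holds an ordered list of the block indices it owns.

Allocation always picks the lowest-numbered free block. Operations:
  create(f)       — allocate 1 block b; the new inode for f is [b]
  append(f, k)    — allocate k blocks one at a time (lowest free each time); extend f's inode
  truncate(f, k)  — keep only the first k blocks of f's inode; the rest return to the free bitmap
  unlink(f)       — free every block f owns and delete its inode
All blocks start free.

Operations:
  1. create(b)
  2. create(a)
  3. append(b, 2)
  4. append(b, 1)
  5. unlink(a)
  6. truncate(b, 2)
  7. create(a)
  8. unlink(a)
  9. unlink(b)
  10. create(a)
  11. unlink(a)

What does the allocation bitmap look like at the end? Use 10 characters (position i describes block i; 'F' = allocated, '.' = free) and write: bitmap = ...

[1] create(b) — b=0 (map F.........)
[2] create(a) — a=1 b=0 (map FF........)
[3] append(b, 2) — a=1 b=0,2,3 (map FFFF......)
[4] append(b, 1) — a=1 b=0,2,3,4 (map FFFFF.....)
[5] unlink(a) — b=0,2,3,4 (map F.FFF.....)
[6] truncate(b, 2) — b=0,2 (map F.F.......)
[7] create(a) — a=1 b=0,2 (map FFF.......)
[8] unlink(a) — b=0,2 (map F.F.......)
[9] unlink(b) —  (map ..........)
[10] create(a) — a=0 (map F.........)
[11] unlink(a) —  (map ..........)

bitmap = ..........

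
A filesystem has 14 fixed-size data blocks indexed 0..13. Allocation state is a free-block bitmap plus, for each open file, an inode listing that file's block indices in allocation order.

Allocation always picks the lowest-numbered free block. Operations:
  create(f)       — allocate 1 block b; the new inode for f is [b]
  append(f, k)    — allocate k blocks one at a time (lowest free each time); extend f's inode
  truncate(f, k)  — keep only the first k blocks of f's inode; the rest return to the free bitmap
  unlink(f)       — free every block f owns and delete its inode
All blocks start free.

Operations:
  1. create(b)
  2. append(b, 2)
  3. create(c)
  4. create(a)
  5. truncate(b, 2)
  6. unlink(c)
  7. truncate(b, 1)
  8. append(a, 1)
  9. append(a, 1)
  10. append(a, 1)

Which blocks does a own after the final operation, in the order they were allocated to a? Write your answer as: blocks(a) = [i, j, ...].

after create(b) → b:[0]  free=[F.............]
after append(b, 2) → b:[0, 1, 2]  free=[FFF...........]
after create(c) → b:[0, 1, 2], c:[3]  free=[FFFF..........]
after create(a) → a:[4], b:[0, 1, 2], c:[3]  free=[FFFFF.........]
after truncate(b, 2) → a:[4], b:[0, 1], c:[3]  free=[FF.FF.........]
after unlink(c) → a:[4], b:[0, 1]  free=[FF..F.........]
after truncate(b, 1) → a:[4], b:[0]  free=[F...F.........]
after append(a, 1) → a:[4, 1], b:[0]  free=[FF..F.........]
after append(a, 1) → a:[4, 1, 2], b:[0]  free=[FFF.F.........]
after append(a, 1) → a:[4, 1, 2, 3], b:[0]  free=[FFFFF.........]

blocks(a) = [4, 1, 2, 3]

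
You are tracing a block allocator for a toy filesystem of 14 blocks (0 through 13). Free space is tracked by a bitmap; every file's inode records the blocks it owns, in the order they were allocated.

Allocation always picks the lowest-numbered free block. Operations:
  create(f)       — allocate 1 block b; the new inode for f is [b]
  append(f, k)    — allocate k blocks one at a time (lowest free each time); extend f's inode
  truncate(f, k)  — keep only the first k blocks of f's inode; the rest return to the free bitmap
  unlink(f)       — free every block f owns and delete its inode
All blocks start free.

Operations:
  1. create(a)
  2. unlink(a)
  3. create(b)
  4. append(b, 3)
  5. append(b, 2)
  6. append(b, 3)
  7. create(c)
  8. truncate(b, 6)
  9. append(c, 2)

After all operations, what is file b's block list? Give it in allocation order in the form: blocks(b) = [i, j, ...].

blocks(b) = [0, 1, 2, 3, 4, 5]

[1] create(a) — a=0 (map F.............)
[2] unlink(a) —  (map ..............)
[3] create(b) — b=0 (map F.............)
[4] append(b, 3) — b=0,1,2,3 (map FFFF..........)
[5] append(b, 2) — b=0,1,2,3,4,5 (map FFFFFF........)
[6] append(b, 3) — b=0,1,2,3,4,5,6,7,8 (map FFFFFFFFF.....)
[7] create(c) — b=0,1,2,3,4,5,6,7,8 c=9 (map FFFFFFFFFF....)
[8] truncate(b, 6) — b=0,1,2,3,4,5 c=9 (map FFFFFF...F....)
[9] append(c, 2) — b=0,1,2,3,4,5 c=9,6,7 (map FFFFFFFF.F....)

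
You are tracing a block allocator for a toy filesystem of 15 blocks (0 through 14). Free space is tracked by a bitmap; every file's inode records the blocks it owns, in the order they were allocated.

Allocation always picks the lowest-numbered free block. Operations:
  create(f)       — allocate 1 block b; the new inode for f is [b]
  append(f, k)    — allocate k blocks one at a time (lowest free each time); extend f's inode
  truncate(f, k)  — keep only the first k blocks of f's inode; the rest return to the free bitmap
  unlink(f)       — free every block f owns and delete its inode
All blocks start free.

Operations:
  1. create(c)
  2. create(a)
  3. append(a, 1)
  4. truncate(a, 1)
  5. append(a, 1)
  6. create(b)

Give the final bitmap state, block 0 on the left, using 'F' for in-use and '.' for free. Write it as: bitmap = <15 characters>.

  1. create(c)  ⇒  F..............  {c→[0]}
  2. create(a)  ⇒  FF.............  {a→[1]; c→[0]}
  3. append(a, 1)  ⇒  FFF............  {a→[1, 2]; c→[0]}
  4. truncate(a, 1)  ⇒  FF.............  {a→[1]; c→[0]}
  5. append(a, 1)  ⇒  FFF............  {a→[1, 2]; c→[0]}
  6. create(b)  ⇒  FFFF...........  {a→[1, 2]; b→[3]; c→[0]}

bitmap = FFFF...........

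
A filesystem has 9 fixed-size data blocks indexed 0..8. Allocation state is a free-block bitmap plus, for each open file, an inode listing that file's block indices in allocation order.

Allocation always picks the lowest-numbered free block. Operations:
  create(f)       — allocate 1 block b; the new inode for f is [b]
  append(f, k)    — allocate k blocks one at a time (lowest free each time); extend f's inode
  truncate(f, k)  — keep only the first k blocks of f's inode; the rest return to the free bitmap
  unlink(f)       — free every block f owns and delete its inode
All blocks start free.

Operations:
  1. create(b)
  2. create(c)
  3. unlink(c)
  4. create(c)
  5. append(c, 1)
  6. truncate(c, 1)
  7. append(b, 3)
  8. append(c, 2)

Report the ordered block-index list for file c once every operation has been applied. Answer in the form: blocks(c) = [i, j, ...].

blocks(c) = [1, 5, 6]

after create(b) → b:[0]  free=[F........]
after create(c) → b:[0], c:[1]  free=[FF.......]
after unlink(c) → b:[0]  free=[F........]
after create(c) → b:[0], c:[1]  free=[FF.......]
after append(c, 1) → b:[0], c:[1, 2]  free=[FFF......]
after truncate(c, 1) → b:[0], c:[1]  free=[FF.......]
after append(b, 3) → b:[0, 2, 3, 4], c:[1]  free=[FFFFF....]
after append(c, 2) → b:[0, 2, 3, 4], c:[1, 5, 6]  free=[FFFFFFF..]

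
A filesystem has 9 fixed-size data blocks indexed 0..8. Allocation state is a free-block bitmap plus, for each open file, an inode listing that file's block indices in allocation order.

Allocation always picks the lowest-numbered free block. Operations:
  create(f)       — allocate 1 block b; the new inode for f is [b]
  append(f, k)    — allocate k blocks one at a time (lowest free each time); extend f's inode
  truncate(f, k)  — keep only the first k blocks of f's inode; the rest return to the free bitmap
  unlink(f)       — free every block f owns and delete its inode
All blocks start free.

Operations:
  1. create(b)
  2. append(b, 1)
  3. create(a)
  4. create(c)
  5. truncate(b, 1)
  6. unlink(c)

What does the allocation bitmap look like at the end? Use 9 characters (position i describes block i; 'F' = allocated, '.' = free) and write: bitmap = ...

create(b): bitmap=F........ | b=[0]
append(b, 1): bitmap=FF....... | b=[0, 1]
create(a): bitmap=FFF...... | a=[2] b=[0, 1]
create(c): bitmap=FFFF..... | a=[2] b=[0, 1] c=[3]
truncate(b, 1): bitmap=F.FF..... | a=[2] b=[0] c=[3]
unlink(c): bitmap=F.F...... | a=[2] b=[0]

bitmap = F.F......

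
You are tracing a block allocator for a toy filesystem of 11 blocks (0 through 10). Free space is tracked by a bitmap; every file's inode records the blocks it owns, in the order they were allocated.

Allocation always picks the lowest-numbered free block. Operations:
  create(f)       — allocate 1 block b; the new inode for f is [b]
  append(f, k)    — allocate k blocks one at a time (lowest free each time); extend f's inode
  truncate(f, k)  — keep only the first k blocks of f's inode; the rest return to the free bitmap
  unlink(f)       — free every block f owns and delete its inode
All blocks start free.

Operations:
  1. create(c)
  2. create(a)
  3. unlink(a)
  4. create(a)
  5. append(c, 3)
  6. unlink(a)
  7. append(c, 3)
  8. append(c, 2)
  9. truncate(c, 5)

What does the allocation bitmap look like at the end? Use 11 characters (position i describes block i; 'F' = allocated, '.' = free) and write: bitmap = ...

[1] create(c) — c=0 (map F..........)
[2] create(a) — a=1 c=0 (map FF.........)
[3] unlink(a) — c=0 (map F..........)
[4] create(a) — a=1 c=0 (map FF.........)
[5] append(c, 3) — a=1 c=0,2,3,4 (map FFFFF......)
[6] unlink(a) — c=0,2,3,4 (map F.FFF......)
[7] append(c, 3) — c=0,2,3,4,1,5,6 (map FFFFFFF....)
[8] append(c, 2) — c=0,2,3,4,1,5,6,7,8 (map FFFFFFFFF..)
[9] truncate(c, 5) — c=0,2,3,4,1 (map FFFFF......)

bitmap = FFFFF......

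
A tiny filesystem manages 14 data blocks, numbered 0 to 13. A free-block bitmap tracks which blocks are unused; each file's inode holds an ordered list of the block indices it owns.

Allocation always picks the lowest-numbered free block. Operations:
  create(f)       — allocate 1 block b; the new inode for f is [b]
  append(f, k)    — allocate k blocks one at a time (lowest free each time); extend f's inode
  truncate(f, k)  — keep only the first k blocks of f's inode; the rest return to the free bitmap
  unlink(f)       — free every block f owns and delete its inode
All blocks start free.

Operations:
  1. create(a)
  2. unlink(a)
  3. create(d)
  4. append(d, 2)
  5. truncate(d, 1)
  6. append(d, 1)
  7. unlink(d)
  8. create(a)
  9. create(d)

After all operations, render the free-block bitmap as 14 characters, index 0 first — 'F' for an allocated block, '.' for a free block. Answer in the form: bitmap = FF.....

bitmap = FF............

create(a): bitmap=F............. | a=[0]
unlink(a): bitmap=.............. | 
create(d): bitmap=F............. | d=[0]
append(d, 2): bitmap=FFF........... | d=[0, 1, 2]
truncate(d, 1): bitmap=F............. | d=[0]
append(d, 1): bitmap=FF............ | d=[0, 1]
unlink(d): bitmap=.............. | 
create(a): bitmap=F............. | a=[0]
create(d): bitmap=FF............ | a=[0] d=[1]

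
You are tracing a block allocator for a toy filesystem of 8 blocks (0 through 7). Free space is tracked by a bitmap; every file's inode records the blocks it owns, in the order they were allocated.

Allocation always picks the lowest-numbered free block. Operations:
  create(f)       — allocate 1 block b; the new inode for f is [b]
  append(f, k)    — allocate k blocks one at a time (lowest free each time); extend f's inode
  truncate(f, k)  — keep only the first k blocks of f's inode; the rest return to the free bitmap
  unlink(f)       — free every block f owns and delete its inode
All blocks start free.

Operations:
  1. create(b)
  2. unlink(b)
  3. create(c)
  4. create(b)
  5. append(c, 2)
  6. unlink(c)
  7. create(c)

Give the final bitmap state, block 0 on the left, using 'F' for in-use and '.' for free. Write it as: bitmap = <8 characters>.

  1. create(b)  ⇒  F.......  {b→[0]}
  2. unlink(b)  ⇒  ........  {}
  3. create(c)  ⇒  F.......  {c→[0]}
  4. create(b)  ⇒  FF......  {b→[1]; c→[0]}
  5. append(c, 2)  ⇒  FFFF....  {b→[1]; c→[0, 2, 3]}
  6. unlink(c)  ⇒  .F......  {b→[1]}
  7. create(c)  ⇒  FF......  {b→[1]; c→[0]}

bitmap = FF......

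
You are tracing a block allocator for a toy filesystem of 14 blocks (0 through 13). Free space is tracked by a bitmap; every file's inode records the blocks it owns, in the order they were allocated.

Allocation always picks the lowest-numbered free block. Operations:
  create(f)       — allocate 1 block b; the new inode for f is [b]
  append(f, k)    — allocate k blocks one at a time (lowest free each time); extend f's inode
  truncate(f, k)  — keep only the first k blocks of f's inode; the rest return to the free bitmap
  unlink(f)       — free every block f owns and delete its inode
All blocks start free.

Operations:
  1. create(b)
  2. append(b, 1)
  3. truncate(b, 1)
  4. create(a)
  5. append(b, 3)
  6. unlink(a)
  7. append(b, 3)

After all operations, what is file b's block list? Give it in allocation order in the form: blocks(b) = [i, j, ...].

blocks(b) = [0, 2, 3, 4, 1, 5, 6]

[1] create(b) — b=0 (map F.............)
[2] append(b, 1) — b=0,1 (map FF............)
[3] truncate(b, 1) — b=0 (map F.............)
[4] create(a) — a=1 b=0 (map FF............)
[5] append(b, 3) — a=1 b=0,2,3,4 (map FFFFF.........)
[6] unlink(a) — b=0,2,3,4 (map F.FFF.........)
[7] append(b, 3) — b=0,2,3,4,1,5,6 (map FFFFFFF.......)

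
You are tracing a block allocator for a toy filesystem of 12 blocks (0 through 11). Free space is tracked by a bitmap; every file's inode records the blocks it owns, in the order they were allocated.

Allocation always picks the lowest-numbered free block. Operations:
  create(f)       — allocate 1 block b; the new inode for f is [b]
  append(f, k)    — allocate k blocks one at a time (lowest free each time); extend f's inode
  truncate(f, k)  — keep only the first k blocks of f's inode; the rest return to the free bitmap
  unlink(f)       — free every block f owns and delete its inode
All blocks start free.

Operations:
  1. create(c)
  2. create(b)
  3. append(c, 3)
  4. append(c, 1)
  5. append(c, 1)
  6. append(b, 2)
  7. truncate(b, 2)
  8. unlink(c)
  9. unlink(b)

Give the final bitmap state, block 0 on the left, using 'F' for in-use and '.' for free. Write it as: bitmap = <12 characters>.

bitmap = ............

[1] create(c) — c=0 (map F...........)
[2] create(b) — b=1 c=0 (map FF..........)
[3] append(c, 3) — b=1 c=0,2,3,4 (map FFFFF.......)
[4] append(c, 1) — b=1 c=0,2,3,4,5 (map FFFFFF......)
[5] append(c, 1) — b=1 c=0,2,3,4,5,6 (map FFFFFFF.....)
[6] append(b, 2) — b=1,7,8 c=0,2,3,4,5,6 (map FFFFFFFFF...)
[7] truncate(b, 2) — b=1,7 c=0,2,3,4,5,6 (map FFFFFFFF....)
[8] unlink(c) — b=1,7 (map .F.....F....)
[9] unlink(b) —  (map ............)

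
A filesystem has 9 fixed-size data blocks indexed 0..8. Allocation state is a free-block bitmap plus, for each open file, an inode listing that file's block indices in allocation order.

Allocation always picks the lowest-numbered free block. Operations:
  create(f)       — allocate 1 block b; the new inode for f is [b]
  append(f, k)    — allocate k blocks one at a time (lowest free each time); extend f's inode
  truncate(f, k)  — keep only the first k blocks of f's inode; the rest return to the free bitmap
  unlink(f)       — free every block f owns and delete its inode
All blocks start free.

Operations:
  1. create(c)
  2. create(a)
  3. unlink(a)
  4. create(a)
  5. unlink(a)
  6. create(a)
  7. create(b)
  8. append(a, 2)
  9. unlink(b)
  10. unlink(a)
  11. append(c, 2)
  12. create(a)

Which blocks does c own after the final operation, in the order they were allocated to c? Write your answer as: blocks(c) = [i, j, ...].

blocks(c) = [0, 1, 2]

[1] create(c) — c=0 (map F........)
[2] create(a) — a=1 c=0 (map FF.......)
[3] unlink(a) — c=0 (map F........)
[4] create(a) — a=1 c=0 (map FF.......)
[5] unlink(a) — c=0 (map F........)
[6] create(a) — a=1 c=0 (map FF.......)
[7] create(b) — a=1 b=2 c=0 (map FFF......)
[8] append(a, 2) — a=1,3,4 b=2 c=0 (map FFFFF....)
[9] unlink(b) — a=1,3,4 c=0 (map FF.FF....)
[10] unlink(a) — c=0 (map F........)
[11] append(c, 2) — c=0,1,2 (map FFF......)
[12] create(a) — a=3 c=0,1,2 (map FFFF.....)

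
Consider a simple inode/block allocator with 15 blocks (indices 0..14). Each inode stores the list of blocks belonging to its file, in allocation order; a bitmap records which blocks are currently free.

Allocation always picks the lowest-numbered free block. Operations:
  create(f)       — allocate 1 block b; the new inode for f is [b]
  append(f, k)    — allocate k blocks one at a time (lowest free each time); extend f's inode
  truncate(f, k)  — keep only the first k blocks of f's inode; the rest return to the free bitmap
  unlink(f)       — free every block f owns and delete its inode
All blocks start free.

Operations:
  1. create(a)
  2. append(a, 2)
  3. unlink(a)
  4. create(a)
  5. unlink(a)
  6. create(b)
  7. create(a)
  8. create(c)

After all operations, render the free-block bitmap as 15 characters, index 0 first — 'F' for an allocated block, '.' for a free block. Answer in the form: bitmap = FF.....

bitmap = FFF............

after create(a) → a:[0]  free=[F..............]
after append(a, 2) → a:[0, 1, 2]  free=[FFF............]
after unlink(a) →   free=[...............]
after create(a) → a:[0]  free=[F..............]
after unlink(a) →   free=[...............]
after create(b) → b:[0]  free=[F..............]
after create(a) → a:[1], b:[0]  free=[FF.............]
after create(c) → a:[1], b:[0], c:[2]  free=[FFF............]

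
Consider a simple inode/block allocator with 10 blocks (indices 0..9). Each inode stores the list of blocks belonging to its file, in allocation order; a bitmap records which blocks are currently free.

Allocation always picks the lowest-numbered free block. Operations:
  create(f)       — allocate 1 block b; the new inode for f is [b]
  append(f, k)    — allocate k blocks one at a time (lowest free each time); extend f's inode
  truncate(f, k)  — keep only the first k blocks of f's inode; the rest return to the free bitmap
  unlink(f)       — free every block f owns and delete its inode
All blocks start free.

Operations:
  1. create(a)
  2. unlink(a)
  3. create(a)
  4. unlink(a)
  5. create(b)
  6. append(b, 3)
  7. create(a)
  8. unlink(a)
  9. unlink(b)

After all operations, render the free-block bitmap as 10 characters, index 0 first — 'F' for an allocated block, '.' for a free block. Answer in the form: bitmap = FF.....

bitmap = ..........

after create(a) → a:[0]  free=[F.........]
after unlink(a) →   free=[..........]
after create(a) → a:[0]  free=[F.........]
after unlink(a) →   free=[..........]
after create(b) → b:[0]  free=[F.........]
after append(b, 3) → b:[0, 1, 2, 3]  free=[FFFF......]
after create(a) → a:[4], b:[0, 1, 2, 3]  free=[FFFFF.....]
after unlink(a) → b:[0, 1, 2, 3]  free=[FFFF......]
after unlink(b) →   free=[..........]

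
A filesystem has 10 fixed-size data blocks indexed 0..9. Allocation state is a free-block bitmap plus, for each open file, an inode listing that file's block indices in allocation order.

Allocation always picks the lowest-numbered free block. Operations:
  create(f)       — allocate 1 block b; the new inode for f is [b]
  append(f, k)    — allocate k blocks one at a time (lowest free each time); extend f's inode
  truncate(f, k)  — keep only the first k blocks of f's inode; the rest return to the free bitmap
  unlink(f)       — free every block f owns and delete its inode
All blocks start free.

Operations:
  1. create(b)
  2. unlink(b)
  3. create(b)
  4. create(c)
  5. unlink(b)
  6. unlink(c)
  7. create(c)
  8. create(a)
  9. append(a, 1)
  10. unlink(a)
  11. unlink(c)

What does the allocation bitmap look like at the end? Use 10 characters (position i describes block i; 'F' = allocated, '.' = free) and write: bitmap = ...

  1. create(b)  ⇒  F.........  {b→[0]}
  2. unlink(b)  ⇒  ..........  {}
  3. create(b)  ⇒  F.........  {b→[0]}
  4. create(c)  ⇒  FF........  {b→[0]; c→[1]}
  5. unlink(b)  ⇒  .F........  {c→[1]}
  6. unlink(c)  ⇒  ..........  {}
  7. create(c)  ⇒  F.........  {c→[0]}
  8. create(a)  ⇒  FF........  {a→[1]; c→[0]}
  9. append(a, 1)  ⇒  FFF.......  {a→[1, 2]; c→[0]}
  10. unlink(a)  ⇒  F.........  {c→[0]}
  11. unlink(c)  ⇒  ..........  {}

bitmap = ..........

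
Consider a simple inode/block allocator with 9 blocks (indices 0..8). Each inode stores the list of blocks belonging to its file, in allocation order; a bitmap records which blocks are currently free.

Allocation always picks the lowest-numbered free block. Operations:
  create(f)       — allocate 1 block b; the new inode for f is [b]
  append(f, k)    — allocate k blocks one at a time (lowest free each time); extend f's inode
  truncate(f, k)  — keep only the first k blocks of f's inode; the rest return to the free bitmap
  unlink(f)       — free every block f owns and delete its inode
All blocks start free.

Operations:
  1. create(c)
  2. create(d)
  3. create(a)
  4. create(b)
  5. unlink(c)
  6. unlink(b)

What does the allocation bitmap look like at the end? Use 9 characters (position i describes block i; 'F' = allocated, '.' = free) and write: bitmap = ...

after create(c) → c:[0]  free=[F........]
after create(d) → c:[0], d:[1]  free=[FF.......]
after create(a) → a:[2], c:[0], d:[1]  free=[FFF......]
after create(b) → a:[2], b:[3], c:[0], d:[1]  free=[FFFF.....]
after unlink(c) → a:[2], b:[3], d:[1]  free=[.FFF.....]
after unlink(b) → a:[2], d:[1]  free=[.FF......]

bitmap = .FF......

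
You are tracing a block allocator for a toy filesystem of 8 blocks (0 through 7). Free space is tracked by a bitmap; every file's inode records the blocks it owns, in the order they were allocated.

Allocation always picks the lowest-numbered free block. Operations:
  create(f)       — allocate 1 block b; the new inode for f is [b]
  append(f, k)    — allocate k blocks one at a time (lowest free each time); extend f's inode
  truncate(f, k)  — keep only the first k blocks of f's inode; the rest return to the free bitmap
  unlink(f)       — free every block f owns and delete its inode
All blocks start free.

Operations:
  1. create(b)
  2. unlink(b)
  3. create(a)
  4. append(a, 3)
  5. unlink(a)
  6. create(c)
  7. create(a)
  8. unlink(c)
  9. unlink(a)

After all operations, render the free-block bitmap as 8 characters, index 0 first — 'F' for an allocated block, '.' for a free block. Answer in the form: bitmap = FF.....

bitmap = ........

create(b): bitmap=F....... | b=[0]
unlink(b): bitmap=........ | 
create(a): bitmap=F....... | a=[0]
append(a, 3): bitmap=FFFF.... | a=[0, 1, 2, 3]
unlink(a): bitmap=........ | 
create(c): bitmap=F....... | c=[0]
create(a): bitmap=FF...... | a=[1] c=[0]
unlink(c): bitmap=.F...... | a=[1]
unlink(a): bitmap=........ | 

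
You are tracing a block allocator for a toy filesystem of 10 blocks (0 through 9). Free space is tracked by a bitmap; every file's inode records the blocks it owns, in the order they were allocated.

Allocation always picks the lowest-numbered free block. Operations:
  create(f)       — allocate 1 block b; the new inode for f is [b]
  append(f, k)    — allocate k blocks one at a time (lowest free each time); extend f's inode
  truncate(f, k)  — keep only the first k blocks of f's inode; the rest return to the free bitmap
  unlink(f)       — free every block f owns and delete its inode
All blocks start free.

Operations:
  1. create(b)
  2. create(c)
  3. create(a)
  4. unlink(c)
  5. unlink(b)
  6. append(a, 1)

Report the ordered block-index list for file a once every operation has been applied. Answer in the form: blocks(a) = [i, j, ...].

blocks(a) = [2, 0]

[1] create(b) — b=0 (map F.........)
[2] create(c) — b=0 c=1 (map FF........)
[3] create(a) — a=2 b=0 c=1 (map FFF.......)
[4] unlink(c) — a=2 b=0 (map F.F.......)
[5] unlink(b) — a=2 (map ..F.......)
[6] append(a, 1) — a=2,0 (map F.F.......)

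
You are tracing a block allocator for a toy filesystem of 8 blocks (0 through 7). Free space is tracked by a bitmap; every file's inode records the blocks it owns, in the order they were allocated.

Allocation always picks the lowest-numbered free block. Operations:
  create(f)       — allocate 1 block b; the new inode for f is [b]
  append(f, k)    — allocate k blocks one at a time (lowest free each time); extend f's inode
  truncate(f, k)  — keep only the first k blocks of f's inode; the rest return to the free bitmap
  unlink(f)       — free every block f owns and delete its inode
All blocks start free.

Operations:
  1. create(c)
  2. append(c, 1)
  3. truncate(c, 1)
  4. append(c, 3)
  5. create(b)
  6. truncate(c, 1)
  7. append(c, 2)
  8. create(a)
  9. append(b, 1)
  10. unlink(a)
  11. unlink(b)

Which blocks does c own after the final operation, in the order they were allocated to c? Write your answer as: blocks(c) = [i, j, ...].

create(c): bitmap=F....... | c=[0]
append(c, 1): bitmap=FF...... | c=[0, 1]
truncate(c, 1): bitmap=F....... | c=[0]
append(c, 3): bitmap=FFFF.... | c=[0, 1, 2, 3]
create(b): bitmap=FFFFF... | b=[4] c=[0, 1, 2, 3]
truncate(c, 1): bitmap=F...F... | b=[4] c=[0]
append(c, 2): bitmap=FFF.F... | b=[4] c=[0, 1, 2]
create(a): bitmap=FFFFF... | a=[3] b=[4] c=[0, 1, 2]
append(b, 1): bitmap=FFFFFF.. | a=[3] b=[4, 5] c=[0, 1, 2]
unlink(a): bitmap=FFF.FF.. | b=[4, 5] c=[0, 1, 2]
unlink(b): bitmap=FFF..... | c=[0, 1, 2]

blocks(c) = [0, 1, 2]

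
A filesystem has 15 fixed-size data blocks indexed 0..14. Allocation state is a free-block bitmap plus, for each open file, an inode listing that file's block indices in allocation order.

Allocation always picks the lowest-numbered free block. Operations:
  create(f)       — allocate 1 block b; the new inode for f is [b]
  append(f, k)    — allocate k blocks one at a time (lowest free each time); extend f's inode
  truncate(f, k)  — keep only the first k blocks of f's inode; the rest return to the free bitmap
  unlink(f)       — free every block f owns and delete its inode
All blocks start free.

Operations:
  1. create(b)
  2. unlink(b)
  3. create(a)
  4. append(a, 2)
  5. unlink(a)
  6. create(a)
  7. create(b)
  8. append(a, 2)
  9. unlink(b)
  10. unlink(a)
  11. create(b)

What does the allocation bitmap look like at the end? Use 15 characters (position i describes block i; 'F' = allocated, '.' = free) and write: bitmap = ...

  1. create(b)  ⇒  F..............  {b→[0]}
  2. unlink(b)  ⇒  ...............  {}
  3. create(a)  ⇒  F..............  {a→[0]}
  4. append(a, 2)  ⇒  FFF............  {a→[0, 1, 2]}
  5. unlink(a)  ⇒  ...............  {}
  6. create(a)  ⇒  F..............  {a→[0]}
  7. create(b)  ⇒  FF.............  {a→[0]; b→[1]}
  8. append(a, 2)  ⇒  FFFF...........  {a→[0, 2, 3]; b→[1]}
  9. unlink(b)  ⇒  F.FF...........  {a→[0, 2, 3]}
  10. unlink(a)  ⇒  ...............  {}
  11. create(b)  ⇒  F..............  {b→[0]}

bitmap = F..............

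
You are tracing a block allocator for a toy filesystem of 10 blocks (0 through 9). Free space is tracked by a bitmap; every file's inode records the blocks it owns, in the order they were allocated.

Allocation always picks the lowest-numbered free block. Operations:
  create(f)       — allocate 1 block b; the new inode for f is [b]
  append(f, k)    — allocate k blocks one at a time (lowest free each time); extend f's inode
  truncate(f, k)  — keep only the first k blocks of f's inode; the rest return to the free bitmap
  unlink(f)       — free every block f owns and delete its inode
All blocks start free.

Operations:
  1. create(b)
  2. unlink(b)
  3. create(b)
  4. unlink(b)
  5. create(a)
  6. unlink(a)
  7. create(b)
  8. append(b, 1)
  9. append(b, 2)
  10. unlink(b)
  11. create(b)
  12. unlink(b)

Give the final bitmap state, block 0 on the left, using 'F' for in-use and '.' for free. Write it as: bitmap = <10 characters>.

bitmap = ..........

create(b): bitmap=F......... | b=[0]
unlink(b): bitmap=.......... | 
create(b): bitmap=F......... | b=[0]
unlink(b): bitmap=.......... | 
create(a): bitmap=F......... | a=[0]
unlink(a): bitmap=.......... | 
create(b): bitmap=F......... | b=[0]
append(b, 1): bitmap=FF........ | b=[0, 1]
append(b, 2): bitmap=FFFF...... | b=[0, 1, 2, 3]
unlink(b): bitmap=.......... | 
create(b): bitmap=F......... | b=[0]
unlink(b): bitmap=.......... | 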